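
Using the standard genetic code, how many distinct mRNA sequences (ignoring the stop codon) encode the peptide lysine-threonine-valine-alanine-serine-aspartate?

1536

Lys: 2 codons.
Thr: 4 codons.
Val: 4 codons.
Ala: 4 codons.
Ser: 6 codons.
Asp: 2 codons.
2 × 4 × 4 × 4 × 6 × 2 = 1536.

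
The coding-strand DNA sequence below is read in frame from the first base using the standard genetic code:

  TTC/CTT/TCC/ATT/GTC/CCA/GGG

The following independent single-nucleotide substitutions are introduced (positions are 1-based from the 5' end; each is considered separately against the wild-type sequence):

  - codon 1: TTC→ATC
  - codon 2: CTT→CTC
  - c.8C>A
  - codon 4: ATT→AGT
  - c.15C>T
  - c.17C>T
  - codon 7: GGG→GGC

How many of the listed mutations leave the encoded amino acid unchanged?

Codon 1: TTC (Phe) → ATC (Ile) — missense.
Codon 2: CTT (Leu) → CTC (Leu) — synonymous.
Codon 3: TCC (Ser) → TAC (Tyr) — missense.
Codon 4: ATT (Ile) → AGT (Ser) — missense.
Codon 5: GTC (Val) → GTT (Val) — synonymous.
Codon 6: CCA (Pro) → CTA (Leu) — missense.
Codon 7: GGG (Gly) → GGC (Gly) — synonymous.
Synonymous: 3 of 7.

3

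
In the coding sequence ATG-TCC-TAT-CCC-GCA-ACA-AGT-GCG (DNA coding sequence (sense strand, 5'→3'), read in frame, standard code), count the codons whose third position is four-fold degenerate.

Codon 1 ATG (Met): third position 1-fold.
Codon 2 TCC (Ser): third position 4-fold.
Codon 3 TAT (Tyr): third position 2-fold.
Codon 4 CCC (Pro): third position 4-fold.
Codon 5 GCA (Ala): third position 4-fold.
Codon 6 ACA (Thr): third position 4-fold.
Codon 7 AGT (Ser): third position 2-fold.
Codon 8 GCG (Ala): third position 4-fold.
Four-fold degenerate third positions: 5.

5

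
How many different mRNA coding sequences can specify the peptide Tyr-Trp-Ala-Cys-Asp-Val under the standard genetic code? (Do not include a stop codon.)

Tyr: 2 codons.
Trp: 1 codon.
Ala: 4 codons.
Cys: 2 codons.
Asp: 2 codons.
Val: 4 codons.
2 × 1 × 4 × 2 × 2 × 4 = 128.

128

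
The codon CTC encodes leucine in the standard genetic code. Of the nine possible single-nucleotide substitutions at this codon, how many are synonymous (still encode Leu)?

Position 1: none → 0 synonymous.
Position 2: none → 0 synonymous.
Position 3: CTT, CTA, CTG → 3 synonymous.
Total: 0 + 0 + 3 = 3.

3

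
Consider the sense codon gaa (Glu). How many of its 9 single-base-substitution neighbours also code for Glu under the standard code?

1

Position 1: none → 0 synonymous.
Position 2: none → 0 synonymous.
Position 3: GAG → 1 synonymous.
Total: 0 + 0 + 1 = 1.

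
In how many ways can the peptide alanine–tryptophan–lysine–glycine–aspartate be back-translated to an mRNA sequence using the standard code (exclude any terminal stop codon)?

64

Ala: 4 codons.
Trp: 1 codon.
Lys: 2 codons.
Gly: 4 codons.
Asp: 2 codons.
4 × 1 × 2 × 4 × 2 = 64.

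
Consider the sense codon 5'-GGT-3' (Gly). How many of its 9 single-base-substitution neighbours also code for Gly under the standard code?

Position 1: none → 0 synonymous.
Position 2: none → 0 synonymous.
Position 3: GGC, GGA, GGG → 3 synonymous.
Total: 0 + 0 + 3 = 3.

3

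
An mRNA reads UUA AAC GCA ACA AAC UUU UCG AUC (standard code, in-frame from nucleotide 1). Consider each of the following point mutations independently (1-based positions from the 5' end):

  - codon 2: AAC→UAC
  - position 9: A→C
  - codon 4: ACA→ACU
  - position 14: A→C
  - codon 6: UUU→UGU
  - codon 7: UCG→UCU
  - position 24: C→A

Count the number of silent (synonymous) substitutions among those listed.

4

Codon 2: AAC (Asn) → UAC (Tyr) — missense.
Codon 3: GCA (Ala) → GCC (Ala) — synonymous.
Codon 4: ACA (Thr) → ACU (Thr) — synonymous.
Codon 5: AAC (Asn) → ACC (Thr) — missense.
Codon 6: UUU (Phe) → UGU (Cys) — missense.
Codon 7: UCG (Ser) → UCU (Ser) — synonymous.
Codon 8: AUC (Ile) → AUA (Ile) — synonymous.
Synonymous: 4 of 7.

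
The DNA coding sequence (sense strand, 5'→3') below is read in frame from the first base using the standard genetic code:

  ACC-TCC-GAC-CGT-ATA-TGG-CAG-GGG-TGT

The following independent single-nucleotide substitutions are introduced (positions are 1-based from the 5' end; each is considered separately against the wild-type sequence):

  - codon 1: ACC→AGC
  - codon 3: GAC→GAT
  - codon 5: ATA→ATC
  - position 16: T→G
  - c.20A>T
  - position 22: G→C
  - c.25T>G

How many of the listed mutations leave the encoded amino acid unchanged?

Codon 1: ACC (Thr) → AGC (Ser) — missense.
Codon 3: GAC (Asp) → GAT (Asp) — synonymous.
Codon 5: ATA (Ile) → ATC (Ile) — synonymous.
Codon 6: TGG (Trp) → GGG (Gly) — missense.
Codon 7: CAG (Gln) → CTG (Leu) — missense.
Codon 8: GGG (Gly) → CGG (Arg) — missense.
Codon 9: TGT (Cys) → GGT (Gly) — missense.
Synonymous: 2 of 7.

2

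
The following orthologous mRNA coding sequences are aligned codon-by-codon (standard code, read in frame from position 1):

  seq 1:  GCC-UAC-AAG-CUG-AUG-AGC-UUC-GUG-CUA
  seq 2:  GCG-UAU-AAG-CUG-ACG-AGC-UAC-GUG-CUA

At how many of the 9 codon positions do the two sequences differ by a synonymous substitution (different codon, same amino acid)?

2

Codon 1: GCC Ala / GCG Ala — synonymous.
Codon 2: UAC Tyr / UAU Tyr — synonymous.
Codon 3: AAG Lys / AAG Lys — identical.
Codon 4: CUG Leu / CUG Leu — identical.
Codon 5: AUG Met / ACG Thr — nonsynonymous.
Codon 6: AGC Ser / AGC Ser — identical.
Codon 7: UUC Phe / UAC Tyr — nonsynonymous.
Codon 8: GUG Val / GUG Val — identical.
Codon 9: CUA Leu / CUA Leu — identical.
Synonymous differences: 2.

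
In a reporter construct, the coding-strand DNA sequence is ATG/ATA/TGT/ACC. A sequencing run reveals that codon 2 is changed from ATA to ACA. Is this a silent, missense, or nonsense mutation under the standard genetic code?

Position 5 falls in codon 2: ATA → Ile.
After the substitution the codon is ACA → Thr.
Ile ≠ Thr, so this is a missense mutation.

missense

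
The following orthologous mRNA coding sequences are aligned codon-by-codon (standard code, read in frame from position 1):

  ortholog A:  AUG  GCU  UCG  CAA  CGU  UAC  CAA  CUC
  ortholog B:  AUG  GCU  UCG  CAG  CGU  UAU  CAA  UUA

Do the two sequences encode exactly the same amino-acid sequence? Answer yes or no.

yes

Codon 1: AUG Met / AUG Met — identical.
Codon 2: GCU Ala / GCU Ala — identical.
Codon 3: UCG Ser / UCG Ser — identical.
Codon 4: CAA Gln / CAG Gln — synonymous.
Codon 5: CGU Arg / CGU Arg — identical.
Codon 6: UAC Tyr / UAU Tyr — synonymous.
Codon 7: CAA Gln / CAA Gln — identical.
Codon 8: CUC Leu / UUA Leu — synonymous.
Nonsynonymous differences: 0 → same protein.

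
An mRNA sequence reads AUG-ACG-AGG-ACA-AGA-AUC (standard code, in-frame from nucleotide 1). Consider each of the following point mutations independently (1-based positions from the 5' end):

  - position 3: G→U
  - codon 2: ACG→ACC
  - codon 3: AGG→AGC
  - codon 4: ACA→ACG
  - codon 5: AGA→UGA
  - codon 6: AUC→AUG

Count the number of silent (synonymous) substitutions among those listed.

Codon 1: AUG (Met) → AUU (Ile) — missense.
Codon 2: ACG (Thr) → ACC (Thr) — synonymous.
Codon 3: AGG (Arg) → AGC (Ser) — missense.
Codon 4: ACA (Thr) → ACG (Thr) — synonymous.
Codon 5: AGA (Arg) → UGA (Stop) — nonsense.
Codon 6: AUC (Ile) → AUG (Met) — missense.
Synonymous: 2 of 6.

2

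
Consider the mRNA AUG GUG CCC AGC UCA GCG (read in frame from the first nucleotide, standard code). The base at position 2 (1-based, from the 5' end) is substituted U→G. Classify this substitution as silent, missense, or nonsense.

Position 2 falls in codon 1: AUG → Met.
After the substitution the codon is AGG → Arg.
Met ≠ Arg, so this is a missense mutation.

missense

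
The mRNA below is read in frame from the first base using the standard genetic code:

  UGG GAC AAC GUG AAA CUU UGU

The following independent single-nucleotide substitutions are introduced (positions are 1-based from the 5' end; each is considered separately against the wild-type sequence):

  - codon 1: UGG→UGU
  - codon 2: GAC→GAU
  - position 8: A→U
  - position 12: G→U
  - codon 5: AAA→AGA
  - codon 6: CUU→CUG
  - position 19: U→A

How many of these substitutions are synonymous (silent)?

Codon 1: UGG (Trp) → UGU (Cys) — missense.
Codon 2: GAC (Asp) → GAU (Asp) — synonymous.
Codon 3: AAC (Asn) → AUC (Ile) — missense.
Codon 4: GUG (Val) → GUU (Val) — synonymous.
Codon 5: AAA (Lys) → AGA (Arg) — missense.
Codon 6: CUU (Leu) → CUG (Leu) — synonymous.
Codon 7: UGU (Cys) → AGU (Ser) — missense.
Synonymous: 3 of 7.

3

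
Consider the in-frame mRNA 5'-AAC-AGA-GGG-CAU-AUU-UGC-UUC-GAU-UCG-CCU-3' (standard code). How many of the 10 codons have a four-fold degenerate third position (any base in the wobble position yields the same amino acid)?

Codon 1 AAC (Asn): third position 2-fold.
Codon 2 AGA (Arg): third position 2-fold.
Codon 3 GGG (Gly): third position 4-fold.
Codon 4 CAU (His): third position 2-fold.
Codon 5 AUU (Ile): third position 3-fold.
Codon 6 UGC (Cys): third position 2-fold.
Codon 7 UUC (Phe): third position 2-fold.
Codon 8 GAU (Asp): third position 2-fold.
Codon 9 UCG (Ser): third position 4-fold.
Codon 10 CCU (Pro): third position 4-fold.
Four-fold degenerate third positions: 3.

3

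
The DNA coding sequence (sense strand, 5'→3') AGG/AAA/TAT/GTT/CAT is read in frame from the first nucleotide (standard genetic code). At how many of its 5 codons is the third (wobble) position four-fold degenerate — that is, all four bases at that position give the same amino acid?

Codon 1 AGG (Arg): third position 2-fold.
Codon 2 AAA (Lys): third position 2-fold.
Codon 3 TAT (Tyr): third position 2-fold.
Codon 4 GTT (Val): third position 4-fold.
Codon 5 CAT (His): third position 2-fold.
Four-fold degenerate third positions: 1.

1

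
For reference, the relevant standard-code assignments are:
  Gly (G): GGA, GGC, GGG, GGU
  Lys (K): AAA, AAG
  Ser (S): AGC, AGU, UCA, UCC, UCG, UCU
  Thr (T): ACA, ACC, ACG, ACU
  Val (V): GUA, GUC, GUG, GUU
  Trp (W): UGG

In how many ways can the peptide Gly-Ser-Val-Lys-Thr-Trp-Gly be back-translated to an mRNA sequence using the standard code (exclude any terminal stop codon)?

3072

Gly: 4 codons.
Ser: 6 codons.
Val: 4 codons.
Lys: 2 codons.
Thr: 4 codons.
Trp: 1 codon.
Gly: 4 codons.
4 × 6 × 4 × 2 × 4 × 1 × 4 = 3072.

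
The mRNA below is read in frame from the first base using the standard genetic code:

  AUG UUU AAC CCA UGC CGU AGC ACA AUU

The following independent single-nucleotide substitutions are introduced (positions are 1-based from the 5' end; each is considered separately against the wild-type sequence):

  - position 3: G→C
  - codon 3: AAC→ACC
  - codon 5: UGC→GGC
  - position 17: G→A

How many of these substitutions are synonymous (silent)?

Codon 1: AUG (Met) → AUC (Ile) — missense.
Codon 3: AAC (Asn) → ACC (Thr) — missense.
Codon 5: UGC (Cys) → GGC (Gly) — missense.
Codon 6: CGU (Arg) → CAU (His) — missense.
Synonymous: 0 of 4.

0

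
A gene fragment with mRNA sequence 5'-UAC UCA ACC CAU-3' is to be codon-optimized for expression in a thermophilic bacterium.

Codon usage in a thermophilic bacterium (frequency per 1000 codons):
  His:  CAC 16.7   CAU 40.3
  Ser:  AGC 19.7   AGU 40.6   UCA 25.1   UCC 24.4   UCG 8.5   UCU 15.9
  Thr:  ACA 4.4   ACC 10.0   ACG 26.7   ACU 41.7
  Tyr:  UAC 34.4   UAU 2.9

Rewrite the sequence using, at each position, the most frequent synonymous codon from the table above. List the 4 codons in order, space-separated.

Codon 1 (Tyr): best is UAC at 34.4.
Codon 2 (Ser): best is AGU at 40.6.
Codon 3 (Thr): best is ACU at 41.7.
Codon 4 (His): best is CAU at 40.3.

UAC AGU ACU CAU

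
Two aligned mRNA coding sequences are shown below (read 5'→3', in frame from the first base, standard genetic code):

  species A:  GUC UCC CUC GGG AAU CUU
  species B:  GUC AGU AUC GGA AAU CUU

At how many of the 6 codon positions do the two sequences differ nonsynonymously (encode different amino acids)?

Codon 1: GUC Val / GUC Val — identical.
Codon 2: UCC Ser / AGU Ser — synonymous.
Codon 3: CUC Leu / AUC Ile — nonsynonymous.
Codon 4: GGG Gly / GGA Gly — synonymous.
Codon 5: AAU Asn / AAU Asn — identical.
Codon 6: CUU Leu / CUU Leu — identical.
Nonsynonymous differences: 1.

1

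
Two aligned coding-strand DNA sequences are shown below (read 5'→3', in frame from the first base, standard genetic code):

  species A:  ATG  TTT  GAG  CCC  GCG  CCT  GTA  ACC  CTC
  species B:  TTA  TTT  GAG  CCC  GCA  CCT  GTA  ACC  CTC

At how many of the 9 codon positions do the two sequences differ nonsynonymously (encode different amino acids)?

1

Codon 1: ATG Met / TTA Leu — nonsynonymous.
Codon 2: TTT Phe / TTT Phe — identical.
Codon 3: GAG Glu / GAG Glu — identical.
Codon 4: CCC Pro / CCC Pro — identical.
Codon 5: GCG Ala / GCA Ala — synonymous.
Codon 6: CCT Pro / CCT Pro — identical.
Codon 7: GTA Val / GTA Val — identical.
Codon 8: ACC Thr / ACC Thr — identical.
Codon 9: CTC Leu / CTC Leu — identical.
Nonsynonymous differences: 1.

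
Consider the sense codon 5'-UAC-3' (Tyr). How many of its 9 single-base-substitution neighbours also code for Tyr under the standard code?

1

Position 1: none → 0 synonymous.
Position 2: none → 0 synonymous.
Position 3: UAU → 1 synonymous.
Total: 0 + 0 + 1 = 1.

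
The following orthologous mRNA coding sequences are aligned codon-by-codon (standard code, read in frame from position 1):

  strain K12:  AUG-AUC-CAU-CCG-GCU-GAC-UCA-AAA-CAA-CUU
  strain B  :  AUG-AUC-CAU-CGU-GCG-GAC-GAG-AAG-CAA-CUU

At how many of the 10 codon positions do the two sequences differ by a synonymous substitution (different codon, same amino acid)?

Codon 1: AUG Met / AUG Met — identical.
Codon 2: AUC Ile / AUC Ile — identical.
Codon 3: CAU His / CAU His — identical.
Codon 4: CCG Pro / CGU Arg — nonsynonymous.
Codon 5: GCU Ala / GCG Ala — synonymous.
Codon 6: GAC Asp / GAC Asp — identical.
Codon 7: UCA Ser / GAG Glu — nonsynonymous.
Codon 8: AAA Lys / AAG Lys — synonymous.
Codon 9: CAA Gln / CAA Gln — identical.
Codon 10: CUU Leu / CUU Leu — identical.
Synonymous differences: 2.

2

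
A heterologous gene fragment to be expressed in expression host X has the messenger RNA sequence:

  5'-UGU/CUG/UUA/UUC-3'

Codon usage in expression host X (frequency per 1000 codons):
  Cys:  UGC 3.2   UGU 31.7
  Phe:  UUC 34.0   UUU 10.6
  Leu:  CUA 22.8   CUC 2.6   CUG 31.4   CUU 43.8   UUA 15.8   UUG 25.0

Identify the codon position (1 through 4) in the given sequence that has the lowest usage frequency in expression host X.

3

Codon 1 UGU (Cys): 31.7 per 1000.
Codon 2 CUG (Leu): 31.4 per 1000.
Codon 3 UUA (Leu): 15.8 per 1000.
Codon 4 UUC (Phe): 34.0 per 1000.
Lowest frequency is 15.8 at codon 3.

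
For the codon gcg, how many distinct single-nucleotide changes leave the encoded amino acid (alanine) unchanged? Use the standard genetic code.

3

Position 1: none → 0 synonymous.
Position 2: none → 0 synonymous.
Position 3: GCT, GCC, GCA → 3 synonymous.
Total: 0 + 0 + 3 = 3.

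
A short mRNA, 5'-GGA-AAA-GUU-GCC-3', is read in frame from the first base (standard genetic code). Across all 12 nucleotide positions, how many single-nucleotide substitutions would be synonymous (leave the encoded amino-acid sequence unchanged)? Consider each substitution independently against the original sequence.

Codon 1 (GGA, Gly): 3 synonymous substitutions.
Codon 2 (AAA, Lys): 1 synonymous substitution.
Codon 3 (GUU, Val): 3 synonymous substitutions.
Codon 4 (GCC, Ala): 3 synonymous substitutions.
Total: 3 + 1 + 3 + 3 = 10.

10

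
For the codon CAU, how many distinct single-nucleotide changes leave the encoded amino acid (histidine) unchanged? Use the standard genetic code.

Position 1: none → 0 synonymous.
Position 2: none → 0 synonymous.
Position 3: CAC → 1 synonymous.
Total: 0 + 0 + 1 = 1.

1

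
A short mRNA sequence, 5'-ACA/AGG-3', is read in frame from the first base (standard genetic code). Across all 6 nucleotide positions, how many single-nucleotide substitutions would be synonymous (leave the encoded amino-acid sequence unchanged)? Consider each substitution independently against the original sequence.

5

Codon 1 (ACA, Thr): 3 synonymous substitutions.
Codon 2 (AGG, Arg): 2 synonymous substitutions.
Total: 3 + 2 = 5.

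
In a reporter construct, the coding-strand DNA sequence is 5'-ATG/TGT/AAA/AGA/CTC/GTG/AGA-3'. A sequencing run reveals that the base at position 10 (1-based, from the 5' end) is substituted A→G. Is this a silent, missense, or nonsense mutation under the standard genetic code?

missense

Position 10 falls in codon 4: AGA → Arg.
After the substitution the codon is GGA → Gly.
Arg ≠ Gly, so this is a missense mutation.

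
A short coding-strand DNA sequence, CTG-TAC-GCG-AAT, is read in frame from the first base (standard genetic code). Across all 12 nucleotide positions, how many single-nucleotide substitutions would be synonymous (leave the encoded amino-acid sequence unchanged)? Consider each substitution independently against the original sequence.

Codon 1 (CTG, Leu): 4 synonymous substitutions.
Codon 2 (TAC, Tyr): 1 synonymous substitution.
Codon 3 (GCG, Ala): 3 synonymous substitutions.
Codon 4 (AAT, Asn): 1 synonymous substitution.
Total: 4 + 1 + 3 + 1 = 9.

9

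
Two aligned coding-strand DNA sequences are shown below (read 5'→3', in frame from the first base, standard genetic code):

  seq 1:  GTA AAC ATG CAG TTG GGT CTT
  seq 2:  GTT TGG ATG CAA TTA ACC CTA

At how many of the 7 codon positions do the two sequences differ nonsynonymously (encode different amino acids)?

2

Codon 1: GTA Val / GTT Val — synonymous.
Codon 2: AAC Asn / TGG Trp — nonsynonymous.
Codon 3: ATG Met / ATG Met — identical.
Codon 4: CAG Gln / CAA Gln — synonymous.
Codon 5: TTG Leu / TTA Leu — synonymous.
Codon 6: GGT Gly / ACC Thr — nonsynonymous.
Codon 7: CTT Leu / CTA Leu — synonymous.
Nonsynonymous differences: 2.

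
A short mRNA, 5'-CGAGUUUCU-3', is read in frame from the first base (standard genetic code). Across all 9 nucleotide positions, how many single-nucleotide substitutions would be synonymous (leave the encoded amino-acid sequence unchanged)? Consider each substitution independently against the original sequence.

10

Codon 1 (CGA, Arg): 4 synonymous substitutions.
Codon 2 (GUU, Val): 3 synonymous substitutions.
Codon 3 (UCU, Ser): 3 synonymous substitutions.
Total: 4 + 3 + 3 = 10.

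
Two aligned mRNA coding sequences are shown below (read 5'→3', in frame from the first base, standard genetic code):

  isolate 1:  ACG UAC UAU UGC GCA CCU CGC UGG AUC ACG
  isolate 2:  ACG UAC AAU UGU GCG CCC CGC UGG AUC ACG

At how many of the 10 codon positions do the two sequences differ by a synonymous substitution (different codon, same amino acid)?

Codon 1: ACG Thr / ACG Thr — identical.
Codon 2: UAC Tyr / UAC Tyr — identical.
Codon 3: UAU Tyr / AAU Asn — nonsynonymous.
Codon 4: UGC Cys / UGU Cys — synonymous.
Codon 5: GCA Ala / GCG Ala — synonymous.
Codon 6: CCU Pro / CCC Pro — synonymous.
Codon 7: CGC Arg / CGC Arg — identical.
Codon 8: UGG Trp / UGG Trp — identical.
Codon 9: AUC Ile / AUC Ile — identical.
Codon 10: ACG Thr / ACG Thr — identical.
Synonymous differences: 3.

3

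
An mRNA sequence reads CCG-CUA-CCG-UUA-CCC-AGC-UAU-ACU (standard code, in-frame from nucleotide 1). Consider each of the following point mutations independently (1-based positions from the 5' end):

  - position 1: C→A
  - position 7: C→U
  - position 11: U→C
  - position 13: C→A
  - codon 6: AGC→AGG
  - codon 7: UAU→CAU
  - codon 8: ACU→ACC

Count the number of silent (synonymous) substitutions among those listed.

1

Codon 1: CCG (Pro) → ACG (Thr) — missense.
Codon 3: CCG (Pro) → UCG (Ser) — missense.
Codon 4: UUA (Leu) → UCA (Ser) — missense.
Codon 5: CCC (Pro) → ACC (Thr) — missense.
Codon 6: AGC (Ser) → AGG (Arg) — missense.
Codon 7: UAU (Tyr) → CAU (His) — missense.
Codon 8: ACU (Thr) → ACC (Thr) — synonymous.
Synonymous: 1 of 7.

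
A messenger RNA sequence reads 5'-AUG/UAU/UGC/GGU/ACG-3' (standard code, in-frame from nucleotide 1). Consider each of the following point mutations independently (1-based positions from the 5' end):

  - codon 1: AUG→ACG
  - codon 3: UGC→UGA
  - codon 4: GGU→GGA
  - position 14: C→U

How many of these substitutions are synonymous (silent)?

1

Codon 1: AUG (Met) → ACG (Thr) — missense.
Codon 3: UGC (Cys) → UGA (Stop) — nonsense.
Codon 4: GGU (Gly) → GGA (Gly) — synonymous.
Codon 5: ACG (Thr) → AUG (Met) — missense.
Synonymous: 1 of 4.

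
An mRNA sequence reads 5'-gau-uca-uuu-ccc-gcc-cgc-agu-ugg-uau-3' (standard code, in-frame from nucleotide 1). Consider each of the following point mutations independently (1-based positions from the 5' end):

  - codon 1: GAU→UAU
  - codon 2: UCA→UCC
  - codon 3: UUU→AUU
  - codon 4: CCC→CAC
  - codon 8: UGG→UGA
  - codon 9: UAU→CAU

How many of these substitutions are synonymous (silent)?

1

Codon 1: GAU (Asp) → UAU (Tyr) — missense.
Codon 2: UCA (Ser) → UCC (Ser) — synonymous.
Codon 3: UUU (Phe) → AUU (Ile) — missense.
Codon 4: CCC (Pro) → CAC (His) — missense.
Codon 8: UGG (Trp) → UGA (Stop) — nonsense.
Codon 9: UAU (Tyr) → CAU (His) — missense.
Synonymous: 1 of 6.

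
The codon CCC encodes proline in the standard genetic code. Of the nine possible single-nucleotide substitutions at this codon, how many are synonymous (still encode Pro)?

Position 1: none → 0 synonymous.
Position 2: none → 0 synonymous.
Position 3: CCU, CCA, CCG → 3 synonymous.
Total: 0 + 0 + 3 = 3.

3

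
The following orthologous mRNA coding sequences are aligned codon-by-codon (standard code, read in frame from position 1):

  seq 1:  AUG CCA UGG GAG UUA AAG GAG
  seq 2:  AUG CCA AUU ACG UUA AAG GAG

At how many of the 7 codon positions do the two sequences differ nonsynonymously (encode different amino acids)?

2

Codon 1: AUG Met / AUG Met — identical.
Codon 2: CCA Pro / CCA Pro — identical.
Codon 3: UGG Trp / AUU Ile — nonsynonymous.
Codon 4: GAG Glu / ACG Thr — nonsynonymous.
Codon 5: UUA Leu / UUA Leu — identical.
Codon 6: AAG Lys / AAG Lys — identical.
Codon 7: GAG Glu / GAG Glu — identical.
Nonsynonymous differences: 2.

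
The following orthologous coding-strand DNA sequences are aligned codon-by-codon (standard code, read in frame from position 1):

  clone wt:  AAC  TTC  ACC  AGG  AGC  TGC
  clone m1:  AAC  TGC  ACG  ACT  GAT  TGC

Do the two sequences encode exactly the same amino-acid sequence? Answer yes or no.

no

Codon 1: AAC Asn / AAC Asn — identical.
Codon 2: TTC Phe / TGC Cys — nonsynonymous.
Codon 3: ACC Thr / ACG Thr — synonymous.
Codon 4: AGG Arg / ACT Thr — nonsynonymous.
Codon 5: AGC Ser / GAT Asp — nonsynonymous.
Codon 6: TGC Cys / TGC Cys — identical.
Nonsynonymous differences: 3 → different protein.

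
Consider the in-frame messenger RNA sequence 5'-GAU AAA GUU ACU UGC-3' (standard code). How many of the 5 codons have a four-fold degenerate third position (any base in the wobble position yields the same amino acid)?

2

Codon 1 GAU (Asp): third position 2-fold.
Codon 2 AAA (Lys): third position 2-fold.
Codon 3 GUU (Val): third position 4-fold.
Codon 4 ACU (Thr): third position 4-fold.
Codon 5 UGC (Cys): third position 2-fold.
Four-fold degenerate third positions: 2.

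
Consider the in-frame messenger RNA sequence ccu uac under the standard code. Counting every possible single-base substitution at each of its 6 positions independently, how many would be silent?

4

Codon 1 (CCU, Pro): 3 synonymous substitutions.
Codon 2 (UAC, Tyr): 1 synonymous substitution.
Total: 3 + 1 = 4.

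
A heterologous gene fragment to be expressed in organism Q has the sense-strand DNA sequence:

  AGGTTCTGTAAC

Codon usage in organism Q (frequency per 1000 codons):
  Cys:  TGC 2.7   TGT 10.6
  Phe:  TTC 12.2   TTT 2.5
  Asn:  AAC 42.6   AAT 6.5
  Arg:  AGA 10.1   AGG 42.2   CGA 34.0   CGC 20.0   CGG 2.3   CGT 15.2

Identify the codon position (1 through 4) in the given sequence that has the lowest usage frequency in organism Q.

3

Codon 1 AGG (Arg): 42.2 per 1000.
Codon 2 TTC (Phe): 12.2 per 1000.
Codon 3 TGT (Cys): 10.6 per 1000.
Codon 4 AAC (Asn): 42.6 per 1000.
Lowest frequency is 10.6 at codon 3.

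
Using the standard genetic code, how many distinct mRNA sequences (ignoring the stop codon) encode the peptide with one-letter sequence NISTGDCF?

Asn: 2 codons.
Ile: 3 codons.
Ser: 6 codons.
Thr: 4 codons.
Gly: 4 codons.
Asp: 2 codons.
Cys: 2 codons.
Phe: 2 codons.
2 × 3 × 6 × 4 × 4 × 2 × 2 × 2 = 4608.

4608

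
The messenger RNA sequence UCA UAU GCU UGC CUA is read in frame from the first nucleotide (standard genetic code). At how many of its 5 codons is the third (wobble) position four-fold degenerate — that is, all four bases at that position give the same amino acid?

Codon 1 UCA (Ser): third position 4-fold.
Codon 2 UAU (Tyr): third position 2-fold.
Codon 3 GCU (Ala): third position 4-fold.
Codon 4 UGC (Cys): third position 2-fold.
Codon 5 CUA (Leu): third position 4-fold.
Four-fold degenerate third positions: 3.

3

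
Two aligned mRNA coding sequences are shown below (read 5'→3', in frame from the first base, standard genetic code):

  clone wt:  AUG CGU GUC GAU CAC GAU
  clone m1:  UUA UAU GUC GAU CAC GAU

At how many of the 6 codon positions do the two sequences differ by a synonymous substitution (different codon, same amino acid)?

Codon 1: AUG Met / UUA Leu — nonsynonymous.
Codon 2: CGU Arg / UAU Tyr — nonsynonymous.
Codon 3: GUC Val / GUC Val — identical.
Codon 4: GAU Asp / GAU Asp — identical.
Codon 5: CAC His / CAC His — identical.
Codon 6: GAU Asp / GAU Asp — identical.
Synonymous differences: 0.

0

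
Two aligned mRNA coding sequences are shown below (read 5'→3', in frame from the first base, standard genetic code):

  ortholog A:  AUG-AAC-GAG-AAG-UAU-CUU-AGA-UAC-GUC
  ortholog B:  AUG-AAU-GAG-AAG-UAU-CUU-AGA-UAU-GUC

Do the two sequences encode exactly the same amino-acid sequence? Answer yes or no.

Codon 1: AUG Met / AUG Met — identical.
Codon 2: AAC Asn / AAU Asn — synonymous.
Codon 3: GAG Glu / GAG Glu — identical.
Codon 4: AAG Lys / AAG Lys — identical.
Codon 5: UAU Tyr / UAU Tyr — identical.
Codon 6: CUU Leu / CUU Leu — identical.
Codon 7: AGA Arg / AGA Arg — identical.
Codon 8: UAC Tyr / UAU Tyr — synonymous.
Codon 9: GUC Val / GUC Val — identical.
Nonsynonymous differences: 0 → same protein.

yes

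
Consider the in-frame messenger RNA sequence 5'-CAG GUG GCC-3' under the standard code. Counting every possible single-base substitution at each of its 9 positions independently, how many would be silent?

7

Codon 1 (CAG, Gln): 1 synonymous substitution.
Codon 2 (GUG, Val): 3 synonymous substitutions.
Codon 3 (GCC, Ala): 3 synonymous substitutions.
Total: 1 + 3 + 3 = 7.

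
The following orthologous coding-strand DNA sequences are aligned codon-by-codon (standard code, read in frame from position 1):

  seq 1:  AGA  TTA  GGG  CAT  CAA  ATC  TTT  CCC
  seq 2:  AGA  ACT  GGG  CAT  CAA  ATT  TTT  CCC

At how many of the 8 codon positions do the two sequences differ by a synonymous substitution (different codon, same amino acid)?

1

Codon 1: AGA Arg / AGA Arg — identical.
Codon 2: TTA Leu / ACT Thr — nonsynonymous.
Codon 3: GGG Gly / GGG Gly — identical.
Codon 4: CAT His / CAT His — identical.
Codon 5: CAA Gln / CAA Gln — identical.
Codon 6: ATC Ile / ATT Ile — synonymous.
Codon 7: TTT Phe / TTT Phe — identical.
Codon 8: CCC Pro / CCC Pro — identical.
Synonymous differences: 1.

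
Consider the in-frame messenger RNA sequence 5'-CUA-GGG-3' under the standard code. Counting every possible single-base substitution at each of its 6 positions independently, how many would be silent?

Codon 1 (CUA, Leu): 4 synonymous substitutions.
Codon 2 (GGG, Gly): 3 synonymous substitutions.
Total: 4 + 3 = 7.

7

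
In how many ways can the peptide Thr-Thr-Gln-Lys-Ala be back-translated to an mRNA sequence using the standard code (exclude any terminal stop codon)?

Thr: 4 codons.
Thr: 4 codons.
Gln: 2 codons.
Lys: 2 codons.
Ala: 4 codons.
4 × 4 × 2 × 2 × 4 = 256.

256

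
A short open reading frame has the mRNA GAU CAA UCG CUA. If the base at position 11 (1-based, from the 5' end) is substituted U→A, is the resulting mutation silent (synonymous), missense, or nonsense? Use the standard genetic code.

Position 11 falls in codon 4: CUA → Leu.
After the substitution the codon is CAA → Gln.
Leu ≠ Gln, so this is a missense mutation.

missense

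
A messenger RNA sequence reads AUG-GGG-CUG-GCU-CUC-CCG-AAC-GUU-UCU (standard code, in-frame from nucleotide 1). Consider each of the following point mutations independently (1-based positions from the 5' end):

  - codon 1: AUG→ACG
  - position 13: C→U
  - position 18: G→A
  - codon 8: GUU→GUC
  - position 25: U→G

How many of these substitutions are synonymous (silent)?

Codon 1: AUG (Met) → ACG (Thr) — missense.
Codon 5: CUC (Leu) → UUC (Phe) — missense.
Codon 6: CCG (Pro) → CCA (Pro) — synonymous.
Codon 8: GUU (Val) → GUC (Val) — synonymous.
Codon 9: UCU (Ser) → GCU (Ala) — missense.
Synonymous: 2 of 5.

2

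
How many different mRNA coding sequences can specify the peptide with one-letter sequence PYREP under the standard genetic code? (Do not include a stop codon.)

Pro: 4 codons.
Tyr: 2 codons.
Arg: 6 codons.
Glu: 2 codons.
Pro: 4 codons.
4 × 2 × 6 × 2 × 4 = 384.

384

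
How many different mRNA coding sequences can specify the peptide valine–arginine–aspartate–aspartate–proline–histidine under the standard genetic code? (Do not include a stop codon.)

Val: 4 codons.
Arg: 6 codons.
Asp: 2 codons.
Asp: 2 codons.
Pro: 4 codons.
His: 2 codons.
4 × 6 × 2 × 2 × 4 × 2 = 768.

768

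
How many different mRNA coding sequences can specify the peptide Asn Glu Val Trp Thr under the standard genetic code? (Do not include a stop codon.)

Asn: 2 codons.
Glu: 2 codons.
Val: 4 codons.
Trp: 1 codon.
Thr: 4 codons.
2 × 2 × 4 × 1 × 4 = 64.

64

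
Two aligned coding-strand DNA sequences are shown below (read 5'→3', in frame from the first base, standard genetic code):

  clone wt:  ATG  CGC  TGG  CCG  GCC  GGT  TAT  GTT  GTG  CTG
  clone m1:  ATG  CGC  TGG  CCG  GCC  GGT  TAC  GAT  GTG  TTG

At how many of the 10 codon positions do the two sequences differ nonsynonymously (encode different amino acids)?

Codon 1: ATG Met / ATG Met — identical.
Codon 2: CGC Arg / CGC Arg — identical.
Codon 3: TGG Trp / TGG Trp — identical.
Codon 4: CCG Pro / CCG Pro — identical.
Codon 5: GCC Ala / GCC Ala — identical.
Codon 6: GGT Gly / GGT Gly — identical.
Codon 7: TAT Tyr / TAC Tyr — synonymous.
Codon 8: GTT Val / GAT Asp — nonsynonymous.
Codon 9: GTG Val / GTG Val — identical.
Codon 10: CTG Leu / TTG Leu — synonymous.
Nonsynonymous differences: 1.

1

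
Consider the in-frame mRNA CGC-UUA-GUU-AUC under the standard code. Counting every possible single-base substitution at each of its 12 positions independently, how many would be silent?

Codon 1 (CGC, Arg): 3 synonymous substitutions.
Codon 2 (UUA, Leu): 2 synonymous substitutions.
Codon 3 (GUU, Val): 3 synonymous substitutions.
Codon 4 (AUC, Ile): 2 synonymous substitutions.
Total: 3 + 2 + 3 + 2 = 10.

10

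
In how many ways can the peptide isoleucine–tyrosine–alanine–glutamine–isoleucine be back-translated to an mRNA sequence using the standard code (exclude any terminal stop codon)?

Ile: 3 codons.
Tyr: 2 codons.
Ala: 4 codons.
Gln: 2 codons.
Ile: 3 codons.
3 × 2 × 4 × 2 × 3 = 144.

144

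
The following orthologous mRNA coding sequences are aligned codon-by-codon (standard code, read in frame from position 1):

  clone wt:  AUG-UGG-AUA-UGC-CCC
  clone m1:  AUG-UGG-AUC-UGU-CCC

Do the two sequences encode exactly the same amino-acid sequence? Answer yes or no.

Codon 1: AUG Met / AUG Met — identical.
Codon 2: UGG Trp / UGG Trp — identical.
Codon 3: AUA Ile / AUC Ile — synonymous.
Codon 4: UGC Cys / UGU Cys — synonymous.
Codon 5: CCC Pro / CCC Pro — identical.
Nonsynonymous differences: 0 → same protein.

yes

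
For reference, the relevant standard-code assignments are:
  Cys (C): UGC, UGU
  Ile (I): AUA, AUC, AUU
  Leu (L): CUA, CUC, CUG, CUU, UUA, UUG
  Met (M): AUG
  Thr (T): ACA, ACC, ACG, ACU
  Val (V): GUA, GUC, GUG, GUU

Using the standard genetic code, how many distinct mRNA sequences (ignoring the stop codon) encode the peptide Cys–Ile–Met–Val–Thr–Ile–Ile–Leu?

5184

Cys: 2 codons.
Ile: 3 codons.
Met: 1 codon.
Val: 4 codons.
Thr: 4 codons.
Ile: 3 codons.
Ile: 3 codons.
Leu: 6 codons.
2 × 3 × 1 × 4 × 4 × 3 × 3 × 6 = 5184.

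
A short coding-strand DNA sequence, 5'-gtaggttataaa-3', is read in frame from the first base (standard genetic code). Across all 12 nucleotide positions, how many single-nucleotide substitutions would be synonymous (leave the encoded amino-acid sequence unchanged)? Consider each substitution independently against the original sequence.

8

Codon 1 (GTA, Val): 3 synonymous substitutions.
Codon 2 (GGT, Gly): 3 synonymous substitutions.
Codon 3 (TAT, Tyr): 1 synonymous substitution.
Codon 4 (AAA, Lys): 1 synonymous substitution.
Total: 3 + 3 + 1 + 1 = 8.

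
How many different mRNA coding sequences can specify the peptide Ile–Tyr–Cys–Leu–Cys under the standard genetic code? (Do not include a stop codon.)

144

Ile: 3 codons.
Tyr: 2 codons.
Cys: 2 codons.
Leu: 6 codons.
Cys: 2 codons.
3 × 2 × 2 × 6 × 2 = 144.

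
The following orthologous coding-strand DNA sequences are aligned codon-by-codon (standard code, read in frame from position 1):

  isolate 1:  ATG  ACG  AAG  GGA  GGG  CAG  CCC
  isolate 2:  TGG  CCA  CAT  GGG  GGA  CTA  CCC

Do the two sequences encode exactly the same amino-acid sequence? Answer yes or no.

no

Codon 1: ATG Met / TGG Trp — nonsynonymous.
Codon 2: ACG Thr / CCA Pro — nonsynonymous.
Codon 3: AAG Lys / CAT His — nonsynonymous.
Codon 4: GGA Gly / GGG Gly — synonymous.
Codon 5: GGG Gly / GGA Gly — synonymous.
Codon 6: CAG Gln / CTA Leu — nonsynonymous.
Codon 7: CCC Pro / CCC Pro — identical.
Nonsynonymous differences: 4 → different protein.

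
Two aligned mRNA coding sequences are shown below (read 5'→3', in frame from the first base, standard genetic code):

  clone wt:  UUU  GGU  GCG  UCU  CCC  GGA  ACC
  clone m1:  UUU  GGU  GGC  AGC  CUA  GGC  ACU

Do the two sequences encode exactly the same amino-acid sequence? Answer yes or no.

no

Codon 1: UUU Phe / UUU Phe — identical.
Codon 2: GGU Gly / GGU Gly — identical.
Codon 3: GCG Ala / GGC Gly — nonsynonymous.
Codon 4: UCU Ser / AGC Ser — synonymous.
Codon 5: CCC Pro / CUA Leu — nonsynonymous.
Codon 6: GGA Gly / GGC Gly — synonymous.
Codon 7: ACC Thr / ACU Thr — synonymous.
Nonsynonymous differences: 2 → different protein.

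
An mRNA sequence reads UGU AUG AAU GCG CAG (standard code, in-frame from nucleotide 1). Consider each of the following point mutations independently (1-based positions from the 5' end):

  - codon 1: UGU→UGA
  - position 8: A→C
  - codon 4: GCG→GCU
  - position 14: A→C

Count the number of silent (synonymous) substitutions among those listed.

Codon 1: UGU (Cys) → UGA (Stop) — nonsense.
Codon 3: AAU (Asn) → ACU (Thr) — missense.
Codon 4: GCG (Ala) → GCU (Ala) — synonymous.
Codon 5: CAG (Gln) → CCG (Pro) — missense.
Synonymous: 1 of 4.

1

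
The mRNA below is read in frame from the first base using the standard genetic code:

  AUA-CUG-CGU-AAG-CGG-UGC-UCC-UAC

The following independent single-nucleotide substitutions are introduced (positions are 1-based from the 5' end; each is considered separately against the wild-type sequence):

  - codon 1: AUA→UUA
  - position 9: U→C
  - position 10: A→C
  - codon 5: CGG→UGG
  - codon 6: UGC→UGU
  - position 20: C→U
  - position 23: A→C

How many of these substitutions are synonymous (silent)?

2

Codon 1: AUA (Ile) → UUA (Leu) — missense.
Codon 3: CGU (Arg) → CGC (Arg) — synonymous.
Codon 4: AAG (Lys) → CAG (Gln) — missense.
Codon 5: CGG (Arg) → UGG (Trp) — missense.
Codon 6: UGC (Cys) → UGU (Cys) — synonymous.
Codon 7: UCC (Ser) → UUC (Phe) — missense.
Codon 8: UAC (Tyr) → UCC (Ser) — missense.
Synonymous: 2 of 7.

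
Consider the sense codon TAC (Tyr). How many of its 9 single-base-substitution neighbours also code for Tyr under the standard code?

Position 1: none → 0 synonymous.
Position 2: none → 0 synonymous.
Position 3: TAT → 1 synonymous.
Total: 0 + 0 + 1 = 1.

1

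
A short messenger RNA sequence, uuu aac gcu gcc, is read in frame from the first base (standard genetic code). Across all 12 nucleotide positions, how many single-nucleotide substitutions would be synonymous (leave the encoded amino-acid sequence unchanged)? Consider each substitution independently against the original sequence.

Codon 1 (UUU, Phe): 1 synonymous substitution.
Codon 2 (AAC, Asn): 1 synonymous substitution.
Codon 3 (GCU, Ala): 3 synonymous substitutions.
Codon 4 (GCC, Ala): 3 synonymous substitutions.
Total: 1 + 1 + 3 + 3 = 8.

8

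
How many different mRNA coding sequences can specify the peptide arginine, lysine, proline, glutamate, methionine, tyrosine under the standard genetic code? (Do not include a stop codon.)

192

Arg: 6 codons.
Lys: 2 codons.
Pro: 4 codons.
Glu: 2 codons.
Met: 1 codon.
Tyr: 2 codons.
6 × 2 × 4 × 2 × 1 × 2 = 192.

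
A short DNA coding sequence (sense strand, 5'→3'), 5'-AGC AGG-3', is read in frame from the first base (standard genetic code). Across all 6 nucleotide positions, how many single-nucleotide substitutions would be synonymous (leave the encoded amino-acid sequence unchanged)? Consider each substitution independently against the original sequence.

Codon 1 (AGC, Ser): 1 synonymous substitution.
Codon 2 (AGG, Arg): 2 synonymous substitutions.
Total: 1 + 2 = 3.

3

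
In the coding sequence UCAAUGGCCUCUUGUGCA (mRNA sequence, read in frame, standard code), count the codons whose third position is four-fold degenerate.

4

Codon 1 UCA (Ser): third position 4-fold.
Codon 2 AUG (Met): third position 1-fold.
Codon 3 GCC (Ala): third position 4-fold.
Codon 4 UCU (Ser): third position 4-fold.
Codon 5 UGU (Cys): third position 2-fold.
Codon 6 GCA (Ala): third position 4-fold.
Four-fold degenerate third positions: 4.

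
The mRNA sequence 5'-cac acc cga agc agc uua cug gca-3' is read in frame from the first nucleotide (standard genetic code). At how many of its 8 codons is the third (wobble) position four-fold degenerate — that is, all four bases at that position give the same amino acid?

Codon 1 CAC (His): third position 2-fold.
Codon 2 ACC (Thr): third position 4-fold.
Codon 3 CGA (Arg): third position 4-fold.
Codon 4 AGC (Ser): third position 2-fold.
Codon 5 AGC (Ser): third position 2-fold.
Codon 6 UUA (Leu): third position 2-fold.
Codon 7 CUG (Leu): third position 4-fold.
Codon 8 GCA (Ala): third position 4-fold.
Four-fold degenerate third positions: 4.

4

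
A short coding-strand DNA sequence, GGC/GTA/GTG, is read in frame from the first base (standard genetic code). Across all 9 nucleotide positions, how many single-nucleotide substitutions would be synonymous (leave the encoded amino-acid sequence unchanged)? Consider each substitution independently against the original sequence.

Codon 1 (GGC, Gly): 3 synonymous substitutions.
Codon 2 (GTA, Val): 3 synonymous substitutions.
Codon 3 (GTG, Val): 3 synonymous substitutions.
Total: 3 + 3 + 3 = 9.

9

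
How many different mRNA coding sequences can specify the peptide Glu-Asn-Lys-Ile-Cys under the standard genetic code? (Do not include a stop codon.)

Glu: 2 codons.
Asn: 2 codons.
Lys: 2 codons.
Ile: 3 codons.
Cys: 2 codons.
2 × 2 × 2 × 3 × 2 = 48.

48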